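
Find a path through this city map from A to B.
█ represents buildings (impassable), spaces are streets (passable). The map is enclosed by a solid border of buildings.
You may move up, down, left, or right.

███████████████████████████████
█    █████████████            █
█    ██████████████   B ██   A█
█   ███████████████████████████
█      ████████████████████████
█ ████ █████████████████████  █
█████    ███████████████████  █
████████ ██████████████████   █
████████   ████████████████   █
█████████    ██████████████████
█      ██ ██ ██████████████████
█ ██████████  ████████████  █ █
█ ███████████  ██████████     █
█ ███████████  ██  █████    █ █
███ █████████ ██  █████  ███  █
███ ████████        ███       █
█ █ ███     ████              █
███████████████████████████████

Finding the shortest path from A to B:
Movement: cardinal only
Path length: 9 steps
Directions: up → left → left → left → left → left → left → down → left

Solution:

███████████████████████████████
█    █████████████     ↓←←←←←↰█
█    ██████████████   B↲██   A█
█   ███████████████████████████
█      ████████████████████████
█ ████ █████████████████████  █
█████    ███████████████████  █
████████ ██████████████████   █
████████   ████████████████   █
█████████    ██████████████████
█      ██ ██ ██████████████████
█ ██████████  ████████████  █ █
█ ███████████  ██████████     █
█ ███████████  ██  █████    █ █
███ █████████ ██  █████  ███  █
███ ████████        ███       █
█ █ ███     ████              █
███████████████████████████████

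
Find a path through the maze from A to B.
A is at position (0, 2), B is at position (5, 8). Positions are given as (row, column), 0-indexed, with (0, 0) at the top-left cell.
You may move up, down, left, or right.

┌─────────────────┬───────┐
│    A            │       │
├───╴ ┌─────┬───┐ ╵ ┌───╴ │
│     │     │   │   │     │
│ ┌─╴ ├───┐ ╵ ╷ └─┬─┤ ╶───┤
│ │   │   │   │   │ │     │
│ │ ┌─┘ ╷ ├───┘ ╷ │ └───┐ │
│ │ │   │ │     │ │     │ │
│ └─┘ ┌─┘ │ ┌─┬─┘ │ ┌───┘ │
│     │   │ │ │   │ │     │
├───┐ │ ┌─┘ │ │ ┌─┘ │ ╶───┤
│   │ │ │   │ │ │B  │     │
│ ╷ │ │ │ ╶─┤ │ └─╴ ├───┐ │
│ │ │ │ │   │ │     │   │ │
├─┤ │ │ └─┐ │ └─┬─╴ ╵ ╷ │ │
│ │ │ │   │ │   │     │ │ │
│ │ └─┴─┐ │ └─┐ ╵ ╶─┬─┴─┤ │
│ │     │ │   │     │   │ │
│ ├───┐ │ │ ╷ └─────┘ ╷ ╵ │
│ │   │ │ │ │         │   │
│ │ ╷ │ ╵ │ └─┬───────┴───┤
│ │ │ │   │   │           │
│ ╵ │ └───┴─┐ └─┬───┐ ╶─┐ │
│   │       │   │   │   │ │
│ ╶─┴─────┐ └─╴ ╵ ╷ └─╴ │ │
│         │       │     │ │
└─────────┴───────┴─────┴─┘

Finding the shortest path from (0, 2) to (5, 8):
Path length: 59 steps
Directions: right → right → right → right → right → right → down → right → up → right → right → right → down → left → left → down → right → right → down → down → left → left → down → right → right → down → down → down → down → left → up → left → down → left → left → left → left → up → left → up → up → left → up → right → up → up → right → right → up → right → down → down → left → down → down → right → right → up → left

Solution:

┌─────────────────┬───────┐
│    A → → → → → ↓│↱ → → ↓│
├───╴ ┌─────┬───┐ ╵ ┌───╴ │
│     │     │   │↳ ↑│↓ ← ↲│
│ ┌─╴ ├───┐ ╵ ╷ └─┬─┤ ╶───┤
│ │   │   │   │↱ ↓│ │↳ → ↓│
│ │ ┌─┘ ╷ ├───┘ ╷ │ └───┐ │
│ │ │   │ │↱ → ↑│↓│     │↓│
│ └─┘ ┌─┘ │ ┌─┬─┘ │ ┌───┘ │
│     │   │↑│ │↓ ↲│ │↓ ← ↲│
├───┐ │ ┌─┘ │ │ ┌─┘ │ ╶───┤
│   │ │ │↱ ↑│ │↓│B ↰│↳ → ↓│
│ ╷ │ │ │ ╶─┤ │ └─╴ ├───┐ │
│ │ │ │ │↑ ↰│ │↳ → ↑│   │↓│
├─┤ │ │ └─┐ │ └─┬─╴ ╵ ╷ │ │
│ │ │ │   │↑│   │     │ │↓│
│ │ └─┴─┐ │ └─┐ ╵ ╶─┬─┴─┤ │
│ │     │ │↑ ↰│     │↓ ↰│↓│
│ ├───┐ │ │ ╷ └─────┘ ╷ ╵ │
│ │   │ │ │ │↑ ← ← ← ↲│↑ ↲│
│ │ ╷ │ ╵ │ └─┬───────┴───┤
│ │ │ │   │   │           │
│ ╵ │ └───┴─┐ └─┬───┐ ╶─┐ │
│   │       │   │   │   │ │
│ ╶─┴─────┐ └─╴ ╵ ╷ └─╴ │ │
│         │       │     │ │
└─────────┴───────┴─────┴─┘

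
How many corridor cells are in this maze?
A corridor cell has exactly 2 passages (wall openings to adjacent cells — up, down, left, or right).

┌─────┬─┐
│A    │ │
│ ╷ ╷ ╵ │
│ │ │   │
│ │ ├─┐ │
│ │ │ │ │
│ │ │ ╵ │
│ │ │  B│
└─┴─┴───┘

Counting cells with exactly 2 passages:
Total corridor cells: 10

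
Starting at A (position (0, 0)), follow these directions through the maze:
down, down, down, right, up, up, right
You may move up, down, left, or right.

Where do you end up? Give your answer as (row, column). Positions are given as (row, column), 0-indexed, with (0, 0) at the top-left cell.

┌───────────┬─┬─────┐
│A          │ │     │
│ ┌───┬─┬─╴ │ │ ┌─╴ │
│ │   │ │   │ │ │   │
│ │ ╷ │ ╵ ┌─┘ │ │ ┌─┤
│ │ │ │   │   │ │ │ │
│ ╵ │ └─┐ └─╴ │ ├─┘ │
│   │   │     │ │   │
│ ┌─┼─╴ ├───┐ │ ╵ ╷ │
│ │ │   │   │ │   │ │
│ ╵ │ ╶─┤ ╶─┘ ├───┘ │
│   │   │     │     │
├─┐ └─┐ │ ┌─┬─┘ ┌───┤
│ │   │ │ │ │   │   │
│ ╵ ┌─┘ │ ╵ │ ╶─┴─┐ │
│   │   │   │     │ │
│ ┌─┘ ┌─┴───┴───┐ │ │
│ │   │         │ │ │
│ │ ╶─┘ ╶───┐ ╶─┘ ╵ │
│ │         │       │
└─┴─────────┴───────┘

Following directions step by step:
Start: (0, 0)
  down: (0, 0) → (1, 0)
  down: (1, 0) → (2, 0)
  down: (2, 0) → (3, 0)
  right: (3, 0) → (3, 1)
  up: (3, 1) → (2, 1)
  up: (2, 1) → (1, 1)
  right: (1, 1) → (1, 2)
Final position: (1, 2)

Path taken:

┌───────────┬─┬─────┐
│A          │ │     │
│ ┌───┬─┬─╴ │ │ ┌─╴ │
│↓│↱ B│ │   │ │ │   │
│ │ ╷ │ ╵ ┌─┘ │ │ ┌─┤
│↓│↑│ │   │   │ │ │ │
│ ╵ │ └─┐ └─╴ │ ├─┘ │
│↳ ↑│   │     │ │   │
│ ┌─┼─╴ ├───┐ │ ╵ ╷ │
│ │ │   │   │ │   │ │
│ ╵ │ ╶─┤ ╶─┘ ├───┘ │
│   │   │     │     │
├─┐ └─┐ │ ┌─┬─┘ ┌───┤
│ │   │ │ │ │   │   │
│ ╵ ┌─┘ │ ╵ │ ╶─┴─┐ │
│   │   │   │     │ │
│ ┌─┘ ┌─┴───┴───┐ │ │
│ │   │         │ │ │
│ │ ╶─┘ ╶───┐ ╶─┘ ╵ │
│ │         │       │
└─┴─────────┴───────┘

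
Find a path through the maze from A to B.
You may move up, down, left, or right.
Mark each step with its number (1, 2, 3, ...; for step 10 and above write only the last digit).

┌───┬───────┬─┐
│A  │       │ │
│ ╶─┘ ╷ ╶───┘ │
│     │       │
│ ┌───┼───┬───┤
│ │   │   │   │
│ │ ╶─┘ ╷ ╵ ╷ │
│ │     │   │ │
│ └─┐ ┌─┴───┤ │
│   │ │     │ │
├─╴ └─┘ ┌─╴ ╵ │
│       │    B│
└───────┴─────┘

Finding the shortest path through the maze:
Path length: 13 steps
Directions: down → down → down → down → right → down → right → right → up → right → right → down → right

Solution:

┌───┬───────┬─┐
│A  │       │ │
│ ╶─┘ ╷ ╶───┘ │
│1    │       │
│ ┌───┼───┬───┤
│2│   │   │   │
│ │ ╶─┘ ╷ ╵ ╷ │
│3│     │   │ │
│ └─┐ ┌─┴───┤ │
│4 5│ │9 0 1│ │
├─╴ └─┘ ┌─╴ ╵ │
│  6 7 8│  2 B│
└───────┴─────┘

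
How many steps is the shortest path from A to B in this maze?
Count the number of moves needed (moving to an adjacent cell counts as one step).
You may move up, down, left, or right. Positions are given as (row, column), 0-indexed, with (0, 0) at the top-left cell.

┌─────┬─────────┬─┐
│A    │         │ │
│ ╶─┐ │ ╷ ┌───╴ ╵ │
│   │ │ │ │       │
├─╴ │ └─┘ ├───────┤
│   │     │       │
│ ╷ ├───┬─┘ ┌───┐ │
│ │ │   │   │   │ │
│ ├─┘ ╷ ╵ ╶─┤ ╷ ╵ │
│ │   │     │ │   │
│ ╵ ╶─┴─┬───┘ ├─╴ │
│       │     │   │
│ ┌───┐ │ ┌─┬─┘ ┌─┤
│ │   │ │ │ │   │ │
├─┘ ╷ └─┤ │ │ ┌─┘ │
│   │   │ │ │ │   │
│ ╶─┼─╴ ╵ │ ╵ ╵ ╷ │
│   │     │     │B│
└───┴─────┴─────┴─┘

Using BFS to find shortest path:
Start: (0, 0), End: (8, 8)
Path found:
(0,0) → (1,0) → (1,1) → (2,1) → (2,0) → (3,0) → (4,0) → (5,0) → (5,1) → (4,1) → (4,2) → (3,2) → (3,3) → (4,3) → (4,4) → (3,4) → (3,5) → (2,5) → (2,6) → (2,7) → (2,8) → (3,8) → (4,8) → (5,8) → (5,7) → (6,7) → (6,6) → (7,6) → (8,6) → (8,7) → (7,7) → (7,8) → (8,8)
Number of steps: 32

Solution:

┌─────┬─────────┬─┐
│A    │         │ │
│ ╶─┐ │ ╷ ┌───╴ ╵ │
│↳ ↓│ │ │ │       │
├─╴ │ └─┘ ├───────┤
│↓ ↲│     │↱ → → ↓│
│ ╷ ├───┬─┘ ┌───┐ │
│↓│ │↱ ↓│↱ ↑│   │↓│
│ ├─┘ ╷ ╵ ╶─┤ ╷ ╵ │
│↓│↱ ↑│↳ ↑  │ │  ↓│
│ ╵ ╶─┴─┬───┘ ├─╴ │
│↳ ↑    │     │↓ ↲│
│ ┌───┐ │ ┌─┬─┘ ┌─┤
│ │   │ │ │ │↓ ↲│ │
├─┘ ╷ └─┤ │ │ ┌─┘ │
│   │   │ │ │↓│↱ ↓│
│ ╶─┼─╴ ╵ │ ╵ ╵ ╷ │
│   │     │  ↳ ↑│B│
└───┴─────┴─────┴─┘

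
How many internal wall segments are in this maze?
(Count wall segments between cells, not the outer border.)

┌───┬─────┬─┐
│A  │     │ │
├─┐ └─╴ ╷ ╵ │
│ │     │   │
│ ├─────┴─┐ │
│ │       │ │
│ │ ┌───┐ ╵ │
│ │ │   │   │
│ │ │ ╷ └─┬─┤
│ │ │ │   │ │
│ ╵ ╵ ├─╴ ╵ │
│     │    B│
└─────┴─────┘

Counting internal wall segments:
Total internal walls: 25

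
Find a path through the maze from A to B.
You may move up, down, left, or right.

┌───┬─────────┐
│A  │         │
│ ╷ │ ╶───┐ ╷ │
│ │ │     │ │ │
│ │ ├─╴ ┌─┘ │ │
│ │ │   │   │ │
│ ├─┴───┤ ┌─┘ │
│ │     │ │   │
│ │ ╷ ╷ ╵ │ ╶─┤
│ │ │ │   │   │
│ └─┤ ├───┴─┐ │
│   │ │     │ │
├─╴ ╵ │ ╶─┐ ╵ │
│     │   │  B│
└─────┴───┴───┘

Finding the shortest path through the maze:
Path length: 28 steps
Directions: down → down → down → down → down → right → down → right → up → up → up → right → down → right → up → up → right → up → up → right → down → down → down → left → down → right → down → down

Solution:

┌───┬─────────┐
│A  │      ↱ ↓│
│ ╷ │ ╶───┐ ╷ │
│↓│ │     │↑│↓│
│ │ ├─╴ ┌─┘ │ │
│↓│ │   │↱ ↑│↓│
│ ├─┴───┤ ┌─┘ │
│↓│  ↱ ↓│↑│↓ ↲│
│ │ ╷ ╷ ╵ │ ╶─┤
│↓│ │↑│↳ ↑│↳ ↓│
│ └─┤ ├───┴─┐ │
│↳ ↓│↑│     │↓│
├─╴ ╵ │ ╶─┐ ╵ │
│  ↳ ↑│   │  B│
└─────┴───┴───┘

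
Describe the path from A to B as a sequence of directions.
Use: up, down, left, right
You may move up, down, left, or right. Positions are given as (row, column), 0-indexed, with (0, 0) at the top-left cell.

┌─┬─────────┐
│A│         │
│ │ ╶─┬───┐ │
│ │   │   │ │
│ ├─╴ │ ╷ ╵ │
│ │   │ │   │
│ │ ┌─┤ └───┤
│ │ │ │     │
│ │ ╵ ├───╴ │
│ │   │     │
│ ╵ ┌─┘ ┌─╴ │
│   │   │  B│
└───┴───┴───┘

Finding the path and converting it to directions:
Path through cells: (0,0) → (1,0) → (2,0) → (3,0) → (4,0) → (5,0) → (5,1) → (4,1) → (3,1) → (2,1) → (2,2) → (1,2) → (1,1) → (0,1) → (0,2) → (0,3) → (0,4) → (0,5) → (1,5) → (2,5) → (2,4) → (1,4) → (1,3) → (2,3) → (3,3) → (3,4) → (3,5) → (4,5) → (5,5)
Directions: down, down, down, down, down, right, up, up, up, right, up, left, up, right, right, right, right, down, down, left, up, left, down, down, right, right, down, down

Solution:

┌─┬─────────┐
│A│↱ → → → ↓│
│ │ ╶─┬───┐ │
│↓│↑ ↰│↓ ↰│↓│
│ ├─╴ │ ╷ ╵ │
│↓│↱ ↑│↓│↑ ↲│
│ │ ┌─┤ └───┤
│↓│↑│ │↳ → ↓│
│ │ ╵ ├───╴ │
│↓│↑  │    ↓│
│ ╵ ┌─┘ ┌─╴ │
│↳ ↑│   │  B│
└───┴───┴───┘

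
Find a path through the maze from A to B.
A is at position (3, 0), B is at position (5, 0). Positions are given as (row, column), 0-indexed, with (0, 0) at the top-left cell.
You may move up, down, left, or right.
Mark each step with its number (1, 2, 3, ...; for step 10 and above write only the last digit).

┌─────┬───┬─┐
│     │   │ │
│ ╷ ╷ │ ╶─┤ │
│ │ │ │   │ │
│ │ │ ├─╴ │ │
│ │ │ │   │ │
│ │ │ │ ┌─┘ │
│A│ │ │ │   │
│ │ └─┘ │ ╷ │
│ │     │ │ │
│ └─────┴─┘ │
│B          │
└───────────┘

Finding the shortest path from (3, 0) to (5, 0):
Path length: 2 steps
Directions: down → down

Solution:

┌─────┬───┬─┐
│     │   │ │
│ ╷ ╷ │ ╶─┤ │
│ │ │ │   │ │
│ │ │ ├─╴ │ │
│ │ │ │   │ │
│ │ │ │ ┌─┘ │
│A│ │ │ │   │
│ │ └─┘ │ ╷ │
│1│     │ │ │
│ └─────┴─┘ │
│B          │
└───────────┘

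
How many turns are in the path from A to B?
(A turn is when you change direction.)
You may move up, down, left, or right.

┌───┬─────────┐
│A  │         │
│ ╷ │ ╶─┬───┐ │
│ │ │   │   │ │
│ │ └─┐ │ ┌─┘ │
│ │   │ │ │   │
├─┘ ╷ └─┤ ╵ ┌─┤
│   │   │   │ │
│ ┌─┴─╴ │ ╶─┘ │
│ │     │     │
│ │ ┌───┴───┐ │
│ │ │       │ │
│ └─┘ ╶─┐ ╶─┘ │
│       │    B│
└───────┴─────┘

Directions: right, down, down, down, left, down, down, down, right, right, up, right, right, down, right, right
Number of turns: 8

Solution:

┌───┬─────────┐
│A ↓│         │
│ ╷ │ ╶─┬───┐ │
│ │↓│   │   │ │
│ │ └─┐ │ ┌─┘ │
│ │↓  │ │ │   │
├─┘ ╷ └─┤ ╵ ┌─┤
│↓ ↲│   │   │ │
│ ┌─┴─╴ │ ╶─┘ │
│↓│     │     │
│ │ ┌───┴───┐ │
│↓│ │↱ → ↓  │ │
│ └─┘ ╶─┐ ╶─┘ │
│↳ → ↑  │↳ → B│
└───────┴─────┘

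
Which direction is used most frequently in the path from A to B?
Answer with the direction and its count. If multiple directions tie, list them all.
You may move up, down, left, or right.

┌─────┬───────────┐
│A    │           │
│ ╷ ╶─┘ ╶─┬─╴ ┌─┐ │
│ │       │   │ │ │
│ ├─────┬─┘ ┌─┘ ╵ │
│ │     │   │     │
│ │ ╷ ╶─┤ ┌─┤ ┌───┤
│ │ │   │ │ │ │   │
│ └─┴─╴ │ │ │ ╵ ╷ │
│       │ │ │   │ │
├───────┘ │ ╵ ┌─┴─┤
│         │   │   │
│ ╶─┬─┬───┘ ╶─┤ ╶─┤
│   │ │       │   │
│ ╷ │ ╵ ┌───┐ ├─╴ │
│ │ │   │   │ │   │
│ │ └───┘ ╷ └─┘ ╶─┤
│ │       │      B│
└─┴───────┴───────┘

Directions: right, down, right, right, up, right, right, right, down, left, down, left, down, down, down, left, left, left, left, down, right, down, down, right, right, right, up, right, down, right, right, right
Counts: {'right': 14, 'down': 10, 'up': 2, 'left': 6}
Most common: right (14 times)

Solution:

┌─────┬───────────┐
│A ↓  │↱ → → ↓    │
│ ╷ ╶─┘ ╶─┬─╴ ┌─┐ │
│ │↳ → ↑  │↓ ↲│ │ │
│ ├─────┬─┘ ┌─┘ ╵ │
│ │     │↓ ↲│     │
│ │ ╷ ╶─┤ ┌─┤ ┌───┤
│ │ │   │↓│ │ │   │
│ └─┴─╴ │ │ │ ╵ ╷ │
│       │↓│ │   │ │
├───────┘ │ ╵ ┌─┴─┤
│↓ ← ← ← ↲│   │   │
│ ╶─┬─┬───┘ ╶─┤ ╶─┤
│↳ ↓│ │       │   │
│ ╷ │ ╵ ┌───┐ ├─╴ │
│ │↓│   │↱ ↓│ │   │
│ │ └───┘ ╷ └─┘ ╶─┤
│ │↳ → → ↑│↳ → → B│
└─┴───────┴───────┘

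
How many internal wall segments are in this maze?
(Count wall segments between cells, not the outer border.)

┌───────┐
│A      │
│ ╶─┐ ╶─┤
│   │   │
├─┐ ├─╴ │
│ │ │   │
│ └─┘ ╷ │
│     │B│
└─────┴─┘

Counting internal wall segments:
Total internal walls: 9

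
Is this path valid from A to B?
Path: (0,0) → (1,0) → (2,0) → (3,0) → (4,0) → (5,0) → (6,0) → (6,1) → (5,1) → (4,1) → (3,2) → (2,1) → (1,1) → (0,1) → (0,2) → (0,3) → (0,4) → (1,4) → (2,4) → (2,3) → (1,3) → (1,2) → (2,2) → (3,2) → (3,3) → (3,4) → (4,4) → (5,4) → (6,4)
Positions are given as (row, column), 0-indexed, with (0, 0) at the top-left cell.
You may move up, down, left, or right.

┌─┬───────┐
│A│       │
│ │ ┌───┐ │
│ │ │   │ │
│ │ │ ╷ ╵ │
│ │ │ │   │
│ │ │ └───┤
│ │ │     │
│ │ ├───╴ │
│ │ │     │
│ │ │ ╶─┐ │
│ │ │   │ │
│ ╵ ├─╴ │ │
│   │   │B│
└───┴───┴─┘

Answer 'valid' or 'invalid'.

Checking path validity:
Result: Invalid move at step 10: cannot move from (4, 1) to (3, 2).

invalid

Correct solution:

┌─┬───────┐
│A│↱ → → ↓│
│ │ ┌───┐ │
│↓│↑│↓ ↰│↓│
│ │ │ ╷ ╵ │
│↓│↑│↓│↑ ↲│
│ │ │ └───┤
│↓│↑│↳ → ↓│
│ │ ├───╴ │
│↓│↑│    ↓│
│ │ │ ╶─┐ │
│↓│↑│   │↓│
│ ╵ ├─╴ │ │
│↳ ↑│   │B│
└───┴───┴─┘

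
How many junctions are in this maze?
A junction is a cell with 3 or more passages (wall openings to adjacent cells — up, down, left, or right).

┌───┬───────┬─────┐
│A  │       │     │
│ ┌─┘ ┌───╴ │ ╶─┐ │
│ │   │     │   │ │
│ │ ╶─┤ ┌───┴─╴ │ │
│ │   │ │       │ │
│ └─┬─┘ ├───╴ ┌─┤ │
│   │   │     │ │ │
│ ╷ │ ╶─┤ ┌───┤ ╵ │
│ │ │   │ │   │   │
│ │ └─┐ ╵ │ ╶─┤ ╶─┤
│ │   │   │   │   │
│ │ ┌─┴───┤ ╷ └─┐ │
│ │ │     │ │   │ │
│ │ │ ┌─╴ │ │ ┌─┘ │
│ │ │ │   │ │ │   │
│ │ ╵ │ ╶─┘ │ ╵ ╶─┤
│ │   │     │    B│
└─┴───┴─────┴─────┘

Checking each cell for number of passages:

Junctions found (3+ passages):
  (2, 6): 3 passages
  (3, 0): 3 passages
  (4, 7): 3 passages
  (5, 1): 3 passages
  (5, 5): 3 passages
  (6, 6): 3 passages
  (8, 7): 3 passages
Total junctions: 7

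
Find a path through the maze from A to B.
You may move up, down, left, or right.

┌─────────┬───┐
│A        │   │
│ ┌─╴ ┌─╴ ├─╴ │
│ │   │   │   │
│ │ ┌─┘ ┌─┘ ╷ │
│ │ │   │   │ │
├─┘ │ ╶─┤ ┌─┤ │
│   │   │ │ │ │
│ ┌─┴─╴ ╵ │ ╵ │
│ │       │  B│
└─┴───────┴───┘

Finding the shortest path through the maze:
Path length: 20 steps
Directions: right → right → right → right → down → left → down → left → down → right → down → right → up → up → right → up → right → down → down → down

Solution:

┌─────────┬───┐
│A → → → ↓│   │
│ ┌─╴ ┌─╴ ├─╴ │
│ │   │↓ ↲│↱ ↓│
│ │ ┌─┘ ┌─┘ ╷ │
│ │ │↓ ↲│↱ ↑│↓│
├─┘ │ ╶─┤ ┌─┤ │
│   │↳ ↓│↑│ │↓│
│ ┌─┴─╴ ╵ │ ╵ │
│ │    ↳ ↑│  B│
└─┴───────┴───┘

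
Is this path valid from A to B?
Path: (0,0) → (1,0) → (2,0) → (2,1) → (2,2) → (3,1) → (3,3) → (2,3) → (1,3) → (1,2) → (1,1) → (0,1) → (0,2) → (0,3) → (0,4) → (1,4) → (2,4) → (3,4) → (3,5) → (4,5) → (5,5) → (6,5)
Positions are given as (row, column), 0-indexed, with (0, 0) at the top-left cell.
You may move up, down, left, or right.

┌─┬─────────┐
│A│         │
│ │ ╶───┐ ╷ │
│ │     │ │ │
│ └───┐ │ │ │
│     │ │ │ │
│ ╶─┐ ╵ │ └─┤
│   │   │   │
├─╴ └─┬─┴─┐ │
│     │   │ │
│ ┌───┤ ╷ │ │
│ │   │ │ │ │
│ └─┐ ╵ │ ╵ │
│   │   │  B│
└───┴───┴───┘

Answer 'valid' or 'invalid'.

Checking path validity:
Result: Invalid move at step 5: cannot move from (2, 2) to (3, 1).

invalid

Correct solution:

┌─┬─────────┐
│A│↱ → → ↓  │
│ │ ╶───┐ ╷ │
│↓│↑ ← ↰│↓│ │
│ └───┐ │ │ │
│↳ → ↓│↑│↓│ │
│ ╶─┐ ╵ │ └─┤
│   │↳ ↑│↳ ↓│
├─╴ └─┬─┴─┐ │
│     │   │↓│
│ ┌───┤ ╷ │ │
│ │   │ │ │↓│
│ └─┐ ╵ │ ╵ │
│   │   │  B│
└───┴───┴───┘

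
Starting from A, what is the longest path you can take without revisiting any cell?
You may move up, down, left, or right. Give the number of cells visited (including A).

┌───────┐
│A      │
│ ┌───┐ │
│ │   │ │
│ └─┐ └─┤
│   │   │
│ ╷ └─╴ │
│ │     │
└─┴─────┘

Finding longest simple path using DFS:
Start: (0, 0)
Longest path visits 11 cells
Path: A → down → down → right → down → right → right → up → left → up → left

Solution:

┌───────┐
│A      │
│ ┌───┐ │
│↓│B ↰│ │
│ └─┐ └─┤
│↳ ↓│↑ ↰│
│ ╷ └─╴ │
│ │↳ → ↑│
└─┴─────┘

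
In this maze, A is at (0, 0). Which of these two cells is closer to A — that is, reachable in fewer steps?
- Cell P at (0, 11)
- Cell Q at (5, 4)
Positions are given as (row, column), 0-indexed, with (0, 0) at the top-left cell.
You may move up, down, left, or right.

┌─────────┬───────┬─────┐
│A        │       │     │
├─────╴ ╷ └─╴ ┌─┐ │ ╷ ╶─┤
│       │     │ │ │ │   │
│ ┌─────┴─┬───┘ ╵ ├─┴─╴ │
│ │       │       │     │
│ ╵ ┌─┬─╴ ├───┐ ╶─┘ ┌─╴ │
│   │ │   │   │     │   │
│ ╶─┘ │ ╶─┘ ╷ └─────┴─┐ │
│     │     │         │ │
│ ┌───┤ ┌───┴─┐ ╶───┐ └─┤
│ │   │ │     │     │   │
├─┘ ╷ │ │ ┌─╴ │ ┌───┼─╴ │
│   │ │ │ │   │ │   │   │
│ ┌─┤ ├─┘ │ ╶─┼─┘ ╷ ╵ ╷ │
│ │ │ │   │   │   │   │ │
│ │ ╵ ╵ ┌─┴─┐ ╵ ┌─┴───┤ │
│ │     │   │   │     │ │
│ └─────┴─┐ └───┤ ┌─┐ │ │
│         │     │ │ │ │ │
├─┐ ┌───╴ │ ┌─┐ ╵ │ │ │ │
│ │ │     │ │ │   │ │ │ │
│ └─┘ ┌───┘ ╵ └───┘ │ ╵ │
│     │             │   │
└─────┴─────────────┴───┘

Shortest path A → P at (0, 11): 23 steps
Shortest path A → Q at (5, 4): 45 steps

P is closer (23 steps vs 45 steps).

Path to P:

┌─────────┬───────┬─────┐
│A → → → ↓│  ↱ → ↓│  ↱ P│
├─────╴ ╷ └─╴ ┌─┐ │ ╷ ╶─┤
│       │↳ → ↑│ │↓│ │↑ ↰│
│ ┌─────┴─┬───┘ ╵ ├─┴─╴ │
│ │       │    ↓ ↲│↱ → ↑│
│ ╵ ┌─┬─╴ ├───┐ ╶─┘ ┌─╴ │
│   │ │   │   │↳ → ↑│   │
│ ╶─┘ │ ╶─┘ ╷ └─────┴─┐ │
│     │     │         │ │
│ ┌───┤ ┌───┴─┐ ╶───┐ └─┤
│ │   │ │     │     │   │
├─┘ ╷ │ │ ┌─╴ │ ┌───┼─╴ │
│   │ │ │ │   │ │   │   │
│ ┌─┤ ├─┘ │ ╶─┼─┘ ╷ ╵ ╷ │
│ │ │ │   │   │   │   │ │
│ │ ╵ ╵ ┌─┴─┐ ╵ ┌─┴───┤ │
│ │     │   │   │     │ │
│ └─────┴─┐ └───┤ ┌─┐ │ │
│         │     │ │ │ │ │
├─┐ ┌───╴ │ ┌─┐ ╵ │ │ │ │
│ │ │     │ │ │   │ │ │ │
│ └─┘ ┌───┘ ╵ └───┘ │ ╵ │
│     │             │   │
└─────┴─────────────┴───┘

Path to Q:

┌─────────┬───────┬─────┐
│A → → ↓  │       │     │
├─────╴ ╷ └─╴ ┌─┐ │ ╷ ╶─┤
│↓ ← ← ↲│     │ │ │ │   │
│ ┌─────┴─┬───┘ ╵ ├─┴─╴ │
│↓│↱ → → ↓│       │     │
│ ╵ ┌─┬─╴ ├───┐ ╶─┘ ┌─╴ │
│↳ ↑│ │↓ ↲│↱ ↓│     │   │
│ ╶─┘ │ ╶─┘ ╷ └─────┴─┐ │
│     │↳ → ↑│↳ → → → ↓│ │
│ ┌───┤ ┌───┴─┐ ╶───┐ └─┤
│ │   │ │Q ← ↰│     │↳ ↓│
├─┘ ╷ │ │ ┌─╴ │ ┌───┼─╴ │
│   │ │ │ │↱ ↑│ │↓ ↰│↓ ↲│
│ ┌─┤ ├─┘ │ ╶─┼─┘ ╷ ╵ ╷ │
│ │ │ │   │↑ ↰│↓ ↲│↑ ↲│ │
│ │ ╵ ╵ ┌─┴─┐ ╵ ┌─┴───┤ │
│ │     │   │↑ ↲│     │ │
│ └─────┴─┐ └───┤ ┌─┐ │ │
│         │     │ │ │ │ │
├─┐ ┌───╴ │ ┌─┐ ╵ │ │ │ │
│ │ │     │ │ │   │ │ │ │
│ └─┘ ┌───┘ ╵ └───┘ │ ╵ │
│     │             │   │
└─────┴─────────────┴───┘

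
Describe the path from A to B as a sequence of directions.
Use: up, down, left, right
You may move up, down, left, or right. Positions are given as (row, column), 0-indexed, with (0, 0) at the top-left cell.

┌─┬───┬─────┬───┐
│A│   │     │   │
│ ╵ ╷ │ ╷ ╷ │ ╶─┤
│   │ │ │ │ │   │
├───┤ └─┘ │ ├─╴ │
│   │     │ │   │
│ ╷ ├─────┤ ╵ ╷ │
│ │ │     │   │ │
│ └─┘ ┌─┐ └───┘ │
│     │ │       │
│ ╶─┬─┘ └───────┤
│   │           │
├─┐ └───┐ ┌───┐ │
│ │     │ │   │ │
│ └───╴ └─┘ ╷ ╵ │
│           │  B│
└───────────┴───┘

Finding the path and converting it to directions:
Path through cells: (0,0) → (1,0) → (1,1) → (0,1) → (0,2) → (1,2) → (2,2) → (2,3) → (2,4) → (1,4) → (0,4) → (0,5) → (1,5) → (2,5) → (3,5) → (3,6) → (2,6) → (2,7) → (3,7) → (4,7) → (4,6) → (4,5) → (4,4) → (3,4) → (3,3) → (3,2) → (4,2) → (4,1) → (4,0) → (5,0) → (5,1) → (6,1) → (6,2) → (6,3) → (7,3) → (7,4) → (7,5) → (6,5) → (6,6) → (7,6) → (7,7)
Directions: down, right, up, right, down, down, right, right, up, up, right, down, down, down, right, up, right, down, down, left, left, left, up, left, left, down, left, left, down, right, down, right, right, down, right, right, up, right, down, right

Solution:

┌─┬───┬─────┬───┐
│A│↱ ↓│  ↱ ↓│   │
│ ╵ ╷ │ ╷ ╷ │ ╶─┤
│↳ ↑│↓│ │↑│↓│   │
├───┤ └─┘ │ ├─╴ │
│   │↳ → ↑│↓│↱ ↓│
│ ╷ ├─────┤ ╵ ╷ │
│ │ │↓ ← ↰│↳ ↑│↓│
│ └─┘ ┌─┐ └───┘ │
│↓ ← ↲│ │↑ ← ← ↲│
│ ╶─┬─┘ └───────┤
│↳ ↓│           │
├─┐ └───┐ ┌───┐ │
│ │↳ → ↓│ │↱ ↓│ │
│ └───╴ └─┘ ╷ ╵ │
│      ↳ → ↑│↳ B│
└───────────┴───┘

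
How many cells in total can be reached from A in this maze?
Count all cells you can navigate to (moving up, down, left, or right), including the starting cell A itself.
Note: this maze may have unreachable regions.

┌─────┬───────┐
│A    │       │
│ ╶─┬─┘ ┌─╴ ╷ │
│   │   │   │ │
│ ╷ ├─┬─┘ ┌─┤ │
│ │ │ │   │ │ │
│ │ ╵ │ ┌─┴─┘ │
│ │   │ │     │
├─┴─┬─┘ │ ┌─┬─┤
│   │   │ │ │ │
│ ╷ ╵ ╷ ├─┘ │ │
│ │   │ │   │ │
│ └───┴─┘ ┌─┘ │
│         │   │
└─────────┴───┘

Using BFS/flood-fill to find all reachable cells from A:
Maze size: 7 × 7 = 49 total cells
38 cell(s) are walled off and cannot be reached from A.
Reachable cells: 11

Reachable region (· marks reachable cells):

┌─────┬───────┐
│A · ·│       │
│ ╶─┬─┘ ┌─╴ ╷ │
│· ·│   │   │ │
│ ╷ ├─┬─┘ ┌─┤ │
│·│·│·│   │ │ │
│ │ ╵ │ ┌─┴─┘ │
│·│· ·│ │     │
├─┴─┬─┘ │ ┌─┬─┤
│   │   │ │ │ │
│ ╷ ╵ ╷ ├─┘ │ │
│ │   │ │   │ │
│ └───┴─┘ ┌─┘ │
│         │   │
└─────────┴───┘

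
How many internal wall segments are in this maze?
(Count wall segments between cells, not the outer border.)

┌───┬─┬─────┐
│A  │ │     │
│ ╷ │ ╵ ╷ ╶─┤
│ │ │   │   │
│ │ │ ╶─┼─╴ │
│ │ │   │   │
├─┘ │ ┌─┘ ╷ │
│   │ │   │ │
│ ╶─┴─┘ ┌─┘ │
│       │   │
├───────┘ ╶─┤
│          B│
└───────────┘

Counting internal wall segments:
Total internal walls: 25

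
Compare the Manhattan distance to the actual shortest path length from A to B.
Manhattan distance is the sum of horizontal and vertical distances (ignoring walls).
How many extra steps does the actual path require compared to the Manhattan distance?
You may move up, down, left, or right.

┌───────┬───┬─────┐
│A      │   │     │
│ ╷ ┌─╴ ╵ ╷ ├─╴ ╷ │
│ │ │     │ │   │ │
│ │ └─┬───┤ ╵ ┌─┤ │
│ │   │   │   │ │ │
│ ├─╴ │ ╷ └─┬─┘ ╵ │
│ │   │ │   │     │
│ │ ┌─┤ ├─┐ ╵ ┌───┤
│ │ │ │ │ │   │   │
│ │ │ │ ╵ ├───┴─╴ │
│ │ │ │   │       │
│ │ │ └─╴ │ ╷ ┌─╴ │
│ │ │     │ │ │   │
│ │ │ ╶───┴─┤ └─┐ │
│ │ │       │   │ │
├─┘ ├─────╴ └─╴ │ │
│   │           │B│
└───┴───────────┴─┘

Manhattan distance: |8 - 0| + |8 - 0| = 16
Actual path length: 48
Extra steps: 48 - 16 = 32

Solution:

┌───────┬───┬─────┐
│A → → ↓│↱ ↓│  ↱ ↓│
│ ╷ ┌─╴ ╵ ╷ ├─╴ ╷ │
│ │ │  ↳ ↑│↓│↱ ↑│↓│
│ │ └─┬───┤ ╵ ┌─┤ │
│ │   │↓ ↰│↳ ↑│ │↓│
│ ├─╴ │ ╷ └─┬─┘ ╵ │
│ │   │↓│↑ ↰│↓ ← ↲│
│ │ ┌─┤ ├─┐ ╵ ┌───┤
│ │ │ │↓│ │↑ ↲│   │
│ │ │ │ ╵ ├───┴─╴ │
│ │ │ │↳ ↓│  ↱ → ↓│
│ │ │ └─╴ │ ╷ ┌─╴ │
│ │ │↓ ← ↲│ │↑│  ↓│
│ │ │ ╶───┴─┤ └─┐ │
│ │ │↳ → → ↓│↑ ↰│↓│
├─┘ ├─────╴ └─╴ │ │
│   │      ↳ → ↑│B│
└───┴───────────┴─┘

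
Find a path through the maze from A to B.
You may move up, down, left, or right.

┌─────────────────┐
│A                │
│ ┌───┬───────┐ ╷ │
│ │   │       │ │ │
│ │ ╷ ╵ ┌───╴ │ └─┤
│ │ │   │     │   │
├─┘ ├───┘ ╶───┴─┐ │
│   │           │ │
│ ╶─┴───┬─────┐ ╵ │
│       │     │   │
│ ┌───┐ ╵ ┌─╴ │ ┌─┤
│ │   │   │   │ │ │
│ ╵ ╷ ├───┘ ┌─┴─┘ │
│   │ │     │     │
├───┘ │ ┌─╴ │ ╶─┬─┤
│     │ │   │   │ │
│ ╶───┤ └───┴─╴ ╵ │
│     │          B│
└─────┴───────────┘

Finding the shortest path through the maze:
Path length: 52 steps
Directions: right → right → right → right → right → right → right → down → down → right → down → down → left → up → left → left → left → up → right → right → up → left → left → left → down → left → up → left → down → down → left → down → right → right → right → down → right → up → right → right → down → left → down → left → left → down → down → right → right → right → right → right

Solution:

┌─────────────────┐
│A → → → → → → ↓  │
│ ┌───┬───────┐ ╷ │
│ │↓ ↰│↓ ← ← ↰│↓│ │
│ │ ╷ ╵ ┌───╴ │ └─┤
│ │↓│↑ ↲│↱ → ↑│↳ ↓│
├─┘ ├───┘ ╶───┴─┐ │
│↓ ↲│    ↑ ← ← ↰│↓│
│ ╶─┴───┬─────┐ ╵ │
│↳ → → ↓│↱ → ↓│↑ ↲│
│ ┌───┐ ╵ ┌─╴ │ ┌─┤
│ │   │↳ ↑│↓ ↲│ │ │
│ ╵ ╷ ├───┘ ┌─┴─┘ │
│   │ │↓ ← ↲│     │
├───┘ │ ┌─╴ │ ╶─┬─┤
│     │↓│   │   │ │
│ ╶───┤ └───┴─╴ ╵ │
│     │↳ → → → → B│
└─────┴───────────┘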